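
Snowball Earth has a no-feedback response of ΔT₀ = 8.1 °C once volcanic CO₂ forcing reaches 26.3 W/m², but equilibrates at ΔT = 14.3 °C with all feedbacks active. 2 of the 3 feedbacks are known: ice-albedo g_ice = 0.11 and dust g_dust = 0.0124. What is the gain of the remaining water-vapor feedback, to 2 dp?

Amplification A = ΔT/ΔT₀ = 14.3/8.1 = 1.765.
Total gain g = 1 − 1/A = 1 − 1/1.765 = 0.4334.
Known gains sum to 0.11 + 0.0124 = 0.1224.
g_wv = 0.4334 − 0.1224 = 0.31.

0.31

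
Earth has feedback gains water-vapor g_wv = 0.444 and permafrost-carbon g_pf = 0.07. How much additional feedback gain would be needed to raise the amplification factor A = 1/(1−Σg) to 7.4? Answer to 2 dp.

0.35

Current total gain = 0.514.
Target gain for A = 7.4: g* = 1 − 1/7.4 = 0.8649.
Additional gain needed = 0.8649 − 0.514 = 0.35.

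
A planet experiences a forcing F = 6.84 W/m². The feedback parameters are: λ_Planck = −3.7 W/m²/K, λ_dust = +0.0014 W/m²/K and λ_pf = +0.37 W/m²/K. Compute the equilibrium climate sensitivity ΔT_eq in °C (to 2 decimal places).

2.05 °C

Net feedback parameter λ = (−3.7) + (+0.0014) + (+0.37) = -3.3286 W/m²/K.
ΔT = −F/λ = −6.84/(-3.3286) = 2.05 °C.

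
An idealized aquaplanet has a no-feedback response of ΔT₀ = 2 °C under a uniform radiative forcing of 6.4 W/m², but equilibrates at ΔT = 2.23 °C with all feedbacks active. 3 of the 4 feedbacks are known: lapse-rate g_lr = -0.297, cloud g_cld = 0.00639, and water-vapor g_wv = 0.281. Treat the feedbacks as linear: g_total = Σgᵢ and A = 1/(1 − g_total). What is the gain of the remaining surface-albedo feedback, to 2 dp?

0.11

Amplification A = ΔT/ΔT₀ = 2.23/2 = 1.115.
Total gain g = 1 − 1/A = 1 − 1/1.115 = 0.1031.
Known gains sum to -0.297 + 0.00639 + 0.281 = -0.00961.
g_alb = 0.1031 + 0.00961 = 0.11.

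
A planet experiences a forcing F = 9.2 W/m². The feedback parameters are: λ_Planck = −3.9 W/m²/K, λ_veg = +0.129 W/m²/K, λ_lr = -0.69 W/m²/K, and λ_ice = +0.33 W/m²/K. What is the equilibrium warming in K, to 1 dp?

Net feedback parameter λ = (−3.9) + (+0.129) + (-0.69) + (+0.33) = -4.131 W/m²/K.
ΔT = −F/λ = −9.2/(-4.131) = 2.2 K.

2.2 K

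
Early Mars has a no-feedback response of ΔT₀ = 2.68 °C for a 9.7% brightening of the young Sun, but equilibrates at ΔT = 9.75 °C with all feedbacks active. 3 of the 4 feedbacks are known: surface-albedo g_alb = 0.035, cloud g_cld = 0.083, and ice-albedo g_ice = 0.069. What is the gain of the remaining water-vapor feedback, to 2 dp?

Amplification A = ΔT/ΔT₀ = 9.75/2.68 = 3.638.
Total gain g = 1 − 1/A = 1 − 1/3.638 = 0.7251.
Known gains sum to 0.035 + 0.083 + 0.069 = 0.187.
g_wv = 0.7251 − 0.187 = 0.54.

0.54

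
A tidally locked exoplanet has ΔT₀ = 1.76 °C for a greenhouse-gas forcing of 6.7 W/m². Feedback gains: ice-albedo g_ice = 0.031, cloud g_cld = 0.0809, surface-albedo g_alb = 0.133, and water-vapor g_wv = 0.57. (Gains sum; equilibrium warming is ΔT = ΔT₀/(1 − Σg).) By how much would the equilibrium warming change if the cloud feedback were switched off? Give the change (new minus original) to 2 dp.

-2.89 °C

Original: g = 0.8149, ΔT = 1.76/(1−0.8149) = 9.5084 °C.
Without cloud: g' = 0.734, ΔT' = 1.76/(1−0.734) = 6.6165 °C.
Change = 6.6165 − 9.5084 = -2.89 °C.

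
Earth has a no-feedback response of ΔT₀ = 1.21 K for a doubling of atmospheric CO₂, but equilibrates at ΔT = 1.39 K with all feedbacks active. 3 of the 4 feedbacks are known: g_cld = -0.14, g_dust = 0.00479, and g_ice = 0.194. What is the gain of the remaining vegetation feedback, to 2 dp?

Amplification A = ΔT/ΔT₀ = 1.39/1.21 = 1.149.
Total gain g = 1 − 1/A = 1 − 1/1.149 = 0.1297.
Known gains sum to -0.14 + 0.00479 + 0.194 = 0.05879.
g_veg = 0.1297 − 0.05879 = 0.07.

0.07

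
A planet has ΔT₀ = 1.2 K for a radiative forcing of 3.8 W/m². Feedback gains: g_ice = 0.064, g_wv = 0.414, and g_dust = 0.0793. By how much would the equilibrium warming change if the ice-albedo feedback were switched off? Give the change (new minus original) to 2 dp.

-0.34 K

Original: g = 0.5573, ΔT = 1.2/(1−0.5573) = 2.7106 K.
Without ice-albedo: g' = 0.4933, ΔT' = 1.2/(1−0.4933) = 2.3683 K.
Change = 2.3683 − 2.7106 = -0.34 K.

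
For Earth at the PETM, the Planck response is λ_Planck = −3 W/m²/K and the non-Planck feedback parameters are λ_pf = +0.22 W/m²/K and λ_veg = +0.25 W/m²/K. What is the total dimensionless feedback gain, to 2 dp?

0.16

Convert to gains: g_pf = 0.22/3 = 0.07333; g_veg = 0.25/3 = 0.08333.
Total gain g = 0.15666.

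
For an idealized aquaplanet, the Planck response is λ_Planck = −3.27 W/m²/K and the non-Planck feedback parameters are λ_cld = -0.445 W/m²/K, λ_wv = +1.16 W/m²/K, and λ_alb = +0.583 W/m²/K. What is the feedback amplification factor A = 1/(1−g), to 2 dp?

1.66

Convert to gains: g_cld = -0.445/3.27 = -0.1361; g_wv = 1.16/3.27 = 0.3547; g_alb = 0.583/3.27 = 0.1783.
Total gain g = 0.3969.
A = 1/(1 − 0.3969) = 1.66.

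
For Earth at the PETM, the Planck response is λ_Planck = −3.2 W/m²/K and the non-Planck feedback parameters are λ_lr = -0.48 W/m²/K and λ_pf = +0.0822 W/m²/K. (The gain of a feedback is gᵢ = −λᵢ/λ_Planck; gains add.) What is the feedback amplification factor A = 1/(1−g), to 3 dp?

0.889

Convert to gains: g_lr = -0.48/3.2 = -0.15; g_pf = 0.0822/3.2 = 0.02569.
Total gain g = -0.12431.
A = 1/(1 + 0.12431) = 0.889.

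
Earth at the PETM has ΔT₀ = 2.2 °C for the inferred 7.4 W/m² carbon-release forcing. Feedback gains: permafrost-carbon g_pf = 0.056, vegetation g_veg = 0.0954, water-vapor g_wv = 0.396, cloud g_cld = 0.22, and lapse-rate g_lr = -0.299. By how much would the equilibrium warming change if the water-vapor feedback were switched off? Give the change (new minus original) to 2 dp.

Original: g = 0.4684, ΔT = 2.2/(1−0.4684) = 4.1384 °C.
Without water-vapor: g' = 0.0724, ΔT' = 2.2/(1−0.0724) = 2.3717 °C.
Change = 2.3717 − 4.1384 = -1.77 °C.

-1.77 °C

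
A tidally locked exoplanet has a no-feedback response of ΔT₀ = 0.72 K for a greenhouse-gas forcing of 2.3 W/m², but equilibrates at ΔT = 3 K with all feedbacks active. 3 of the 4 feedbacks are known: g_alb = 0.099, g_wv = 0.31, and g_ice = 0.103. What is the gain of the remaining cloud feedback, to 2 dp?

Amplification A = ΔT/ΔT₀ = 3/0.72 = 4.167.
Total gain g = 1 − 1/A = 1 − 1/4.167 = 0.76.
Known gains sum to 0.099 + 0.31 + 0.103 = 0.512.
g_cld = 0.76 − 0.512 = 0.25.

0.25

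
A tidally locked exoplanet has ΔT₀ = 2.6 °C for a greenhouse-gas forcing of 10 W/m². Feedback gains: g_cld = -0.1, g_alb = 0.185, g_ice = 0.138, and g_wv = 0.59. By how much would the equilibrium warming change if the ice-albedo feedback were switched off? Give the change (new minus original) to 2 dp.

-5.90 °C

Original: g = 0.813, ΔT = 2.6/(1−0.813) = 13.9037 °C.
Without ice-albedo: g' = 0.675, ΔT' = 2.6/(1−0.675) = 8.0000 °C.
Change = 8.0000 − 13.9037 = -5.90 °C.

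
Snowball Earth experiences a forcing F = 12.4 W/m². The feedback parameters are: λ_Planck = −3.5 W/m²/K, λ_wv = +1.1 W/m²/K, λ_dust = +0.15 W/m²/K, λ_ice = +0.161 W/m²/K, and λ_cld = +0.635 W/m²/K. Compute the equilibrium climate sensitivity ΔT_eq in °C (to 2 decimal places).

Net feedback parameter λ = (−3.5) + (+1.1) + (+0.15) + (+0.161) + (+0.635) = -1.454 W/m²/K.
ΔT = −F/λ = −12.4/(-1.454) = 8.53 °C.

8.53 °C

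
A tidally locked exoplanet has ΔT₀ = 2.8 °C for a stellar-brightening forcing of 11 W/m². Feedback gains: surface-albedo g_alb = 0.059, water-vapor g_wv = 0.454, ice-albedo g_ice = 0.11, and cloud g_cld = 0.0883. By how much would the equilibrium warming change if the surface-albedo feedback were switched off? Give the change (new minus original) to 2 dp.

Original: g = 0.7113, ΔT = 2.8/(1−0.7113) = 9.6986 °C.
Without surface-albedo: g' = 0.6523, ΔT' = 2.8/(1−0.6523) = 8.0529 °C.
Change = 8.0529 − 9.6986 = -1.65 °C.

-1.65 °C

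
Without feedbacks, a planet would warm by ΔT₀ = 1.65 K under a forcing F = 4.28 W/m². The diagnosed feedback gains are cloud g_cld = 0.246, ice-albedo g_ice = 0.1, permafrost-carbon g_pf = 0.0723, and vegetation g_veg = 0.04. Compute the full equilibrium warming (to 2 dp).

Total gain g = 0.246 + 0.1 + 0.0723 + 0.04 = 0.4583.
Amplification A = 1/(1 − 0.4583) = 1.846.
ΔT = 1.65 × 1.846 = 3.05 K.

3.05 K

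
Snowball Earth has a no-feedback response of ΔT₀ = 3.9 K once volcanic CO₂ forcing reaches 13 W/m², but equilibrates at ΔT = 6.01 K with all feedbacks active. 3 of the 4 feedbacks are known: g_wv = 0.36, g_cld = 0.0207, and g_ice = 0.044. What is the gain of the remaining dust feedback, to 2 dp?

Amplification A = ΔT/ΔT₀ = 6.01/3.9 = 1.541.
Total gain g = 1 − 1/A = 1 − 1/1.541 = 0.3511.
Known gains sum to 0.36 + 0.0207 + 0.044 = 0.4247.
g_dust = 0.3511 − 0.4247 = -0.07.

-0.07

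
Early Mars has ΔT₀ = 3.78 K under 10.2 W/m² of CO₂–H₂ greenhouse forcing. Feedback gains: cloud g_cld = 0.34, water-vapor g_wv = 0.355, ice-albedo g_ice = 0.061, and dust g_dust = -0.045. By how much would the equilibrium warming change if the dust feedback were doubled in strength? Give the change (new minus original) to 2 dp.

-1.76 K

Original: g = 0.711, ΔT = 3.78/(1−0.711) = 13.0796 K.
With doubled dust: g' = 0.666, ΔT' = 3.78/(1−0.666) = 11.3174 K.
Change = 11.3174 − 13.0796 = -1.76 K.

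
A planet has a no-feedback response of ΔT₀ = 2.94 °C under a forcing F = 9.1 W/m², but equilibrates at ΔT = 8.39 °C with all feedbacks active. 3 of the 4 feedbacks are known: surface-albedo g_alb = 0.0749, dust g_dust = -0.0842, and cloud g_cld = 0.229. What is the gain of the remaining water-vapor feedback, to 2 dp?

0.43

Amplification A = ΔT/ΔT₀ = 8.39/2.94 = 2.854.
Total gain g = 1 − 1/A = 1 − 1/2.854 = 0.6496.
Known gains sum to 0.0749 − 0.0842 + 0.229 = 0.2197.
g_wv = 0.6496 − 0.2197 = 0.43.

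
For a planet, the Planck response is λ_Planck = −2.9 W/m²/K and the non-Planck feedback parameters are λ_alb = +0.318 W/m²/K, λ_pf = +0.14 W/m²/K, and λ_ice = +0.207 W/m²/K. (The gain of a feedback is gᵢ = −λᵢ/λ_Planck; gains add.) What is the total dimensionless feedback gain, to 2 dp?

0.23

Convert to gains: g_alb = 0.318/2.9 = 0.1097; g_pf = 0.14/2.9 = 0.04828; g_ice = 0.207/2.9 = 0.07138.
Total gain g = 0.22936.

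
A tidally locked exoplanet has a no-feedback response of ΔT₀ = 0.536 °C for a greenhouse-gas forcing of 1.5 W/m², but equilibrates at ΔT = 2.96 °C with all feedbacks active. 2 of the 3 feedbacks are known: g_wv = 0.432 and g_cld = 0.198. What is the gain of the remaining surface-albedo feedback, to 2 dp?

0.19

Amplification A = ΔT/ΔT₀ = 2.96/0.536 = 5.522.
Total gain g = 1 − 1/A = 1 − 1/5.522 = 0.8189.
Known gains sum to 0.432 + 0.198 = 0.63.
g_alb = 0.8189 − 0.63 = 0.19.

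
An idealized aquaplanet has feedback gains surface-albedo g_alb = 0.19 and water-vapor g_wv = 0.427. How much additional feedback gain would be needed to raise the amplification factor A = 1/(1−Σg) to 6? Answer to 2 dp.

Current total gain = 0.617.
Target gain for A = 6: g* = 1 − 1/6 = 0.8333.
Additional gain needed = 0.8333 − 0.617 = 0.22.

0.22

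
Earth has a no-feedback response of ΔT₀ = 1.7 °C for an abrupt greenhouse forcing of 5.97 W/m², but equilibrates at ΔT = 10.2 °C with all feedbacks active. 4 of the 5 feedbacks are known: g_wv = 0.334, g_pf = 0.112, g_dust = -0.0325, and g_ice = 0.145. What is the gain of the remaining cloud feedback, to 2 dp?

0.27

Amplification A = ΔT/ΔT₀ = 10.2/1.7 = 6.
Total gain g = 1 − 1/A = 1 − 1/6 = 0.8333.
Known gains sum to 0.334 + 0.112 − 0.0325 + 0.145 = 0.5585.
g_cld = 0.8333 − 0.5585 = 0.27.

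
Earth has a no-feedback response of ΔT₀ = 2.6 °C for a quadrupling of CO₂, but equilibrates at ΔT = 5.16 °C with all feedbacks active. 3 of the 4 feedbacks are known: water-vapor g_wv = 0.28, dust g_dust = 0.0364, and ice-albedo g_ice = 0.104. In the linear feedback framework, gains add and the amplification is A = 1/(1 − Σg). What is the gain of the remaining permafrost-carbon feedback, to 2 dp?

Amplification A = ΔT/ΔT₀ = 5.16/2.6 = 1.985.
Total gain g = 1 − 1/A = 1 − 1/1.985 = 0.4962.
Known gains sum to 0.28 + 0.0364 + 0.104 = 0.4204.
g_pf = 0.4962 − 0.4204 = 0.08.

0.08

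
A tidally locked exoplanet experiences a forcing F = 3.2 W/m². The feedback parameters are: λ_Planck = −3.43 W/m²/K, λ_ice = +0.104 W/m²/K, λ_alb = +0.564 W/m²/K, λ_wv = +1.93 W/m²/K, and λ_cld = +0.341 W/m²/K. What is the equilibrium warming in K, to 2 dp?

6.52 K

Net feedback parameter λ = (−3.43) + (+0.104) + (+0.564) + (+1.93) + (+0.341) = -0.491 W/m²/K.
ΔT = −F/λ = −3.2/(-0.491) = 6.52 K.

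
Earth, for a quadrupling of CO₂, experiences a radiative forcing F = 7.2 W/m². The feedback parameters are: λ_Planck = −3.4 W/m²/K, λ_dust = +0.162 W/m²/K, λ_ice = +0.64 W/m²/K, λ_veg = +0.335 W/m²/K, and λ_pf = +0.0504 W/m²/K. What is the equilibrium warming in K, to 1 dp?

Net feedback parameter λ = (−3.4) + (+0.162) + (+0.64) + (+0.335) + (+0.0504) = -2.2126 W/m²/K.
ΔT = −F/λ = −7.2/(-2.2126) = 3.3 K.

3.3 K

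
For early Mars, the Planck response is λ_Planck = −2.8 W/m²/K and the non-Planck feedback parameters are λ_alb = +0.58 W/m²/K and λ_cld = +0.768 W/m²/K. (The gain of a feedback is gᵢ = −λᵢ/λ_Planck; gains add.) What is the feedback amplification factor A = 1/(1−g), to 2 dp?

Convert to gains: g_alb = 0.58/2.8 = 0.2071; g_cld = 0.768/2.8 = 0.2743.
Total gain g = 0.4814.
A = 1/(1 − 0.4814) = 1.93.

1.93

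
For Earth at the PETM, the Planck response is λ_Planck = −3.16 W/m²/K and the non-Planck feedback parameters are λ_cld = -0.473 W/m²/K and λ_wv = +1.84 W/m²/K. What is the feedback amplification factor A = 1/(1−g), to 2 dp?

1.76

Convert to gains: g_cld = -0.473/3.16 = -0.1497; g_wv = 1.84/3.16 = 0.5823.
Total gain g = 0.4326.
A = 1/(1 − 0.4326) = 1.76.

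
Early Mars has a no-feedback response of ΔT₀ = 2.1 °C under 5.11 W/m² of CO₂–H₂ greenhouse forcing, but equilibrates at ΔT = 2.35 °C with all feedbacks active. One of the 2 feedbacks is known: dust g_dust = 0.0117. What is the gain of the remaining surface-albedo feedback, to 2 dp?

Amplification A = ΔT/ΔT₀ = 2.35/2.1 = 1.119.
Total gain g = 1 − 1/A = 1 − 1/1.119 = 0.1063.
The known gain is 0.0117.
g_alb = 0.1063 − 0.0117 = 0.09.

0.09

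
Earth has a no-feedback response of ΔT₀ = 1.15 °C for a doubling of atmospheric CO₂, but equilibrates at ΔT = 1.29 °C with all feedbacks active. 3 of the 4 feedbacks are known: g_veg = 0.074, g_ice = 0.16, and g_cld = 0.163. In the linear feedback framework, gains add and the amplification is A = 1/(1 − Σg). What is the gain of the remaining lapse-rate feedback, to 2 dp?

Amplification A = ΔT/ΔT₀ = 1.29/1.15 = 1.122.
Total gain g = 1 − 1/A = 1 − 1/1.122 = 0.1087.
Known gains sum to 0.074 + 0.16 + 0.163 = 0.397.
g_lr = 0.1087 − 0.397 = -0.29.

-0.29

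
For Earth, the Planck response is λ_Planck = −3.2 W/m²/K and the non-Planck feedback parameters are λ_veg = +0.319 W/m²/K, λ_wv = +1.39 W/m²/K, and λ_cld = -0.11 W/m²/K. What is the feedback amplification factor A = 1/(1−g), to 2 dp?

2.00

Convert to gains: g_veg = 0.319/3.2 = 0.09969; g_wv = 1.39/3.2 = 0.4344; g_cld = -0.11/3.2 = -0.03437.
Total gain g = 0.49972.
A = 1/(1 − 0.49972) = 2.00.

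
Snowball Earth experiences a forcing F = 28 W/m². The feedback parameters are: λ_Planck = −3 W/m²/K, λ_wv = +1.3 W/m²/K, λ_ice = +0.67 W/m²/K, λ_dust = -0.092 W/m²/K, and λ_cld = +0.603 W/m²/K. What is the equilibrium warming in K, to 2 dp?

Net feedback parameter λ = (−3) + (+1.3) + (+0.67) + (-0.092) + (+0.603) = -0.519 W/m²/K.
ΔT = −F/λ = −28/(-0.519) = 53.95 K.

53.95 K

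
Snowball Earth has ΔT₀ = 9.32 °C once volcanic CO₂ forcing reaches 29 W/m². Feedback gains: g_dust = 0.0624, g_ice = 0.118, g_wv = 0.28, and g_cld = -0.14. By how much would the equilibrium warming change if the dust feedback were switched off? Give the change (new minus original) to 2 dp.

-1.15 °C

Original: g = 0.3204, ΔT = 9.32/(1−0.3204) = 13.7139 °C.
Without dust: g' = 0.258, ΔT' = 9.32/(1−0.258) = 12.5606 °C.
Change = 12.5606 − 13.7139 = -1.15 °C.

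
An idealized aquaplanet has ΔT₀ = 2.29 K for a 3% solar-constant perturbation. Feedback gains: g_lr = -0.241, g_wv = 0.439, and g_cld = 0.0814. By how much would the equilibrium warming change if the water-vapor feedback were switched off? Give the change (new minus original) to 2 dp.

Original: g = 0.2794, ΔT = 2.29/(1−0.2794) = 3.1779 K.
Without water-vapor: g' = -0.1596, ΔT' = 2.29/(1+0.1596) = 1.9748 K.
Change = 1.9748 − 3.1779 = -1.20 K.

-1.20 K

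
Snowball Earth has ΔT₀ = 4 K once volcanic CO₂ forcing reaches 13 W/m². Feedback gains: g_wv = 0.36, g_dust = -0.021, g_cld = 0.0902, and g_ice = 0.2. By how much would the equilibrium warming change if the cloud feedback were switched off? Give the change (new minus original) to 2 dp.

-2.11 K

Original: g = 0.6292, ΔT = 4/(1−0.6292) = 10.7875 K.
Without cloud: g' = 0.539, ΔT' = 4/(1−0.539) = 8.6768 K.
Change = 8.6768 − 10.7875 = -2.11 K.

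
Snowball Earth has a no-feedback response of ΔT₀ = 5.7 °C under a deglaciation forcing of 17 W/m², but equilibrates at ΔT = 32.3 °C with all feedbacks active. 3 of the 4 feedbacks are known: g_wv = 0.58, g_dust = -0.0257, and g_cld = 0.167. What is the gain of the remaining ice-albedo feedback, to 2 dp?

0.10

Amplification A = ΔT/ΔT₀ = 32.3/5.7 = 5.667.
Total gain g = 1 − 1/A = 1 − 1/5.667 = 0.8235.
Known gains sum to 0.58 − 0.0257 + 0.167 = 0.7213.
g_ice = 0.8235 − 0.7213 = 0.10.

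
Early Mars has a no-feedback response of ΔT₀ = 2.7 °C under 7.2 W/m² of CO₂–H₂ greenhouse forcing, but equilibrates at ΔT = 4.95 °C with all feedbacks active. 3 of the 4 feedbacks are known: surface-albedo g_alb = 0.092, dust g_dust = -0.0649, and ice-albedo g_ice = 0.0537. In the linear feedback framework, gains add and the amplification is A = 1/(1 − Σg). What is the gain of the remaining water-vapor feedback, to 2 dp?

0.37

Amplification A = ΔT/ΔT₀ = 4.95/2.7 = 1.833.
Total gain g = 1 − 1/A = 1 − 1/1.833 = 0.4544.
Known gains sum to 0.092 − 0.0649 + 0.0537 = 0.0808.
g_wv = 0.4544 − 0.0808 = 0.37.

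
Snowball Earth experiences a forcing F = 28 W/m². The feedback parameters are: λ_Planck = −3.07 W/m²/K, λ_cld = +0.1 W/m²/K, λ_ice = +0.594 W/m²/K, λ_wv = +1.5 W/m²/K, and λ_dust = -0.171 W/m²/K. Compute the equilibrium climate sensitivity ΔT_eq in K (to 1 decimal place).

26.7 K

Net feedback parameter λ = (−3.07) + (+0.1) + (+0.594) + (+1.5) + (-0.171) = -1.047 W/m²/K.
ΔT = −F/λ = −28/(-1.047) = 26.7 K.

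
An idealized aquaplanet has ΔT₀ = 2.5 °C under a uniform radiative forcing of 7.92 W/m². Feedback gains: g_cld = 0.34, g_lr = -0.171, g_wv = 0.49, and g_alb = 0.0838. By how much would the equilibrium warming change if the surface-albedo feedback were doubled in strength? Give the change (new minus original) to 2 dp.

Original: g = 0.7428, ΔT = 2.5/(1−0.7428) = 9.7201 °C.
With doubled surface-albedo: g' = 0.8266, ΔT' = 2.5/(1−0.8266) = 14.4175 °C.
Change = 14.4175 − 9.7201 = 4.70 °C.

4.70 °C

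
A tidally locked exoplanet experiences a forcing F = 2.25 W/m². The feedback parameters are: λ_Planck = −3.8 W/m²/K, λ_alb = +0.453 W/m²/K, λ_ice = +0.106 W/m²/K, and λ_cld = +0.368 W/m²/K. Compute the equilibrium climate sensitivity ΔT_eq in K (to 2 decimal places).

Net feedback parameter λ = (−3.8) + (+0.453) + (+0.106) + (+0.368) = -2.873 W/m²/K.
ΔT = −F/λ = −2.25/(-2.873) = 0.78 K.

0.78 K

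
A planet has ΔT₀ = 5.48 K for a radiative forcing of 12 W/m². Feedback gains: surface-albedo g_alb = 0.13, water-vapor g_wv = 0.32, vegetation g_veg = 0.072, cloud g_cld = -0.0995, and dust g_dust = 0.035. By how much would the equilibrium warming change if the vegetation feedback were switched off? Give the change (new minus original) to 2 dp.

-1.18 K

Original: g = 0.4575, ΔT = 5.48/(1−0.4575) = 10.1014 K.
Without vegetation: g' = 0.3855, ΔT' = 5.48/(1−0.3855) = 8.9178 K.
Change = 8.9178 − 10.1014 = -1.18 K.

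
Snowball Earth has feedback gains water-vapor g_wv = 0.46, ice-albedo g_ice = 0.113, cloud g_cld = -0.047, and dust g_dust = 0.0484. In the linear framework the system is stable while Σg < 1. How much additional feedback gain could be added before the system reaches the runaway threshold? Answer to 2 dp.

0.43

Current total gain = 0.46 + 0.113 − 0.047 + 0.0484 = 0.5744.
Margin to runaway = 1 − 0.5744 = 0.43.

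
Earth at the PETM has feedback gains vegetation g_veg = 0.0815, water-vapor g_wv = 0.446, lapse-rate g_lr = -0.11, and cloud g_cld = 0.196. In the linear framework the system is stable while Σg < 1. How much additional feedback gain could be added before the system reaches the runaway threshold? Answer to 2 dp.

0.39

Current total gain = 0.0815 + 0.446 − 0.11 + 0.196 = 0.6135.
Margin to runaway = 1 − 0.6135 = 0.39.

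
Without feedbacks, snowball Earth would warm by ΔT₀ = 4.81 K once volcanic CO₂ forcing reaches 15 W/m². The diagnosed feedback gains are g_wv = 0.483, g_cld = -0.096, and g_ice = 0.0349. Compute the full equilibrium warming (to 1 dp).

Total gain g = 0.483 − 0.096 + 0.0349 = 0.4219.
Amplification A = 1/(1 − 0.4219) = 1.73.
ΔT = 4.81 × 1.73 = 8.3 K.

8.3 K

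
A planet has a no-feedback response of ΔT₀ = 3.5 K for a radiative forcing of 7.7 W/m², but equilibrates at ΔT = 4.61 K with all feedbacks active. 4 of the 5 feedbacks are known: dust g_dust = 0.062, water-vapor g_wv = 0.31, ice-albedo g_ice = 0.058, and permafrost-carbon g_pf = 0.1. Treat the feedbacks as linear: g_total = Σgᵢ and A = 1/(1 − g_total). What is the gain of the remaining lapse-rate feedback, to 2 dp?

-0.29

Amplification A = ΔT/ΔT₀ = 4.61/3.5 = 1.317.
Total gain g = 1 − 1/A = 1 − 1/1.317 = 0.2407.
Known gains sum to 0.062 + 0.31 + 0.058 + 0.1 = 0.53.
g_lr = 0.2407 − 0.53 = -0.29.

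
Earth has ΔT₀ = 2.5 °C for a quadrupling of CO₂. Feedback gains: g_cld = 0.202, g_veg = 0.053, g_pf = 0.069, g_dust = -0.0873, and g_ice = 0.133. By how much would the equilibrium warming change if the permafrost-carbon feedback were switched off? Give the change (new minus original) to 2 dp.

-0.39 °C

Original: g = 0.3697, ΔT = 2.5/(1−0.3697) = 3.9664 °C.
Without permafrost-carbon: g' = 0.3007, ΔT' = 2.5/(1−0.3007) = 3.5750 °C.
Change = 3.5750 − 3.9664 = -0.39 °C.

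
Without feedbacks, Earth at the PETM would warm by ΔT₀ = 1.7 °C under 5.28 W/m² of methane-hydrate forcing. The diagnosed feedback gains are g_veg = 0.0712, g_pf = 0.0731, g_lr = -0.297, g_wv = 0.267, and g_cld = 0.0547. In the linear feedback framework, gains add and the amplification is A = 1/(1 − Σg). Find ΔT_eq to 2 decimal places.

2.05 °C

Total gain g = 0.0712 + 0.0731 − 0.297 + 0.267 + 0.0547 = 0.169.
Amplification A = 1/(1 − 0.169) = 1.203.
ΔT = 1.7 × 1.203 = 2.05 °C.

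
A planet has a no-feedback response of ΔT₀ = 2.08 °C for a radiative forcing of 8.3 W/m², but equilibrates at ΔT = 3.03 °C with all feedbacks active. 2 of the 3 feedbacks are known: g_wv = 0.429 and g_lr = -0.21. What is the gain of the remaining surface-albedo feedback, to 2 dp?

0.09

Amplification A = ΔT/ΔT₀ = 3.03/2.08 = 1.457.
Total gain g = 1 − 1/A = 1 − 1/1.457 = 0.3137.
Known gains sum to 0.429 − 0.21 = 0.219.
g_alb = 0.3137 − 0.219 = 0.09.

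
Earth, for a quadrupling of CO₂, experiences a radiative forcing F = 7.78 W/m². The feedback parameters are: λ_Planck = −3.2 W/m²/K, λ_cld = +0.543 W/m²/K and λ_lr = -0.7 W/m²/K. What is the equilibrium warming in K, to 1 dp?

Net feedback parameter λ = (−3.2) + (+0.543) + (-0.7) = -3.357 W/m²/K.
ΔT = −F/λ = −7.78/(-3.357) = 2.3 K.

2.3 K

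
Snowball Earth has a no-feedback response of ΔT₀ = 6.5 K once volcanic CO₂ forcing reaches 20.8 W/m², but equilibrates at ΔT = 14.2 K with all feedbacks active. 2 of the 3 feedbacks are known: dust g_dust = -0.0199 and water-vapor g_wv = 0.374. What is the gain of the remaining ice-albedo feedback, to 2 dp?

Amplification A = ΔT/ΔT₀ = 14.2/6.5 = 2.185.
Total gain g = 1 − 1/A = 1 − 1/2.185 = 0.5423.
Known gains sum to -0.0199 + 0.374 = 0.3541.
g_ice = 0.5423 − 0.3541 = 0.19.

0.19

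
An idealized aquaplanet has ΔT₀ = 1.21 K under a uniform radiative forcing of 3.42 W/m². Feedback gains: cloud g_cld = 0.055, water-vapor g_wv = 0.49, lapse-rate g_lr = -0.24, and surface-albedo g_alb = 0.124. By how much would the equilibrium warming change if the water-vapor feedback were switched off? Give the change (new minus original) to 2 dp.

-0.98 K

Original: g = 0.429, ΔT = 1.21/(1−0.429) = 2.1191 K.
Without water-vapor: g' = -0.061, ΔT' = 1.21/(1+0.061) = 1.1404 K.
Change = 1.1404 − 2.1191 = -0.98 K.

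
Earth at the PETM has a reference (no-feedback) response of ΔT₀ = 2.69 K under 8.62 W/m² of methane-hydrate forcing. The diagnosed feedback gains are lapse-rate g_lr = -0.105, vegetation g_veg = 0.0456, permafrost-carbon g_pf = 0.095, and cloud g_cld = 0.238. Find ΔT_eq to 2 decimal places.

Total gain g = -0.105 + 0.0456 + 0.095 + 0.238 = 0.2736.
Amplification A = 1/(1 − 0.2736) = 1.377.
ΔT = 2.69 × 1.377 = 3.70 K.

3.70 K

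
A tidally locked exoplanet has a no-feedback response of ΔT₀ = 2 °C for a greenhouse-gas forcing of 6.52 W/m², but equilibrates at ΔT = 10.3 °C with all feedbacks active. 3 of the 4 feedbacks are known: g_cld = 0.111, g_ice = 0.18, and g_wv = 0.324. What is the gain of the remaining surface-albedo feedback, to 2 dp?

0.19

Amplification A = ΔT/ΔT₀ = 10.3/2 = 5.15.
Total gain g = 1 − 1/A = 1 − 1/5.15 = 0.8058.
Known gains sum to 0.111 + 0.18 + 0.324 = 0.615.
g_alb = 0.8058 − 0.615 = 0.19.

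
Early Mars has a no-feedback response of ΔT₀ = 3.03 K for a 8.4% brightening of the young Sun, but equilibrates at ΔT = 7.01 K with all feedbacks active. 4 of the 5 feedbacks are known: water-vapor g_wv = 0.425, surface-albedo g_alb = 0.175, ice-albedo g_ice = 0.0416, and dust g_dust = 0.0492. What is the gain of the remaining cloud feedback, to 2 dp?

-0.12

Amplification A = ΔT/ΔT₀ = 7.01/3.03 = 2.314.
Total gain g = 1 − 1/A = 1 − 1/2.314 = 0.5678.
Known gains sum to 0.425 + 0.175 + 0.0416 + 0.0492 = 0.6908.
g_cld = 0.5678 − 0.6908 = -0.12.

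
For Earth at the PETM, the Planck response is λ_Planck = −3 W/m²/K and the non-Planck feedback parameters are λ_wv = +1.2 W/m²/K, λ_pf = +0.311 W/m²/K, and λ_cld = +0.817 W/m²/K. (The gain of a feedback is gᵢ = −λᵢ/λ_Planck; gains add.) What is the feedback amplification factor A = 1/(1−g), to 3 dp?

Convert to gains: g_wv = 1.2/3 = 0.4; g_pf = 0.311/3 = 0.1037; g_cld = 0.817/3 = 0.2723.
Total gain g = 0.776.
A = 1/(1 − 0.776) = 4.464.

4.464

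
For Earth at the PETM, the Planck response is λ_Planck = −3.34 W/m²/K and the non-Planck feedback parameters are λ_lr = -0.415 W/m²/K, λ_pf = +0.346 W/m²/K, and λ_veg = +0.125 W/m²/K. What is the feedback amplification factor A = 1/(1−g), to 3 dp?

1.017

Convert to gains: g_lr = -0.415/3.34 = -0.1243; g_pf = 0.346/3.34 = 0.1036; g_veg = 0.125/3.34 = 0.03743.
Total gain g = 0.01673.
A = 1/(1 − 0.01673) = 1.017.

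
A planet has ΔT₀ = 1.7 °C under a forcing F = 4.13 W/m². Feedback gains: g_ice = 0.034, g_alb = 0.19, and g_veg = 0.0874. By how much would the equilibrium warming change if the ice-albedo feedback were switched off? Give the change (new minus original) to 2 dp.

Original: g = 0.3114, ΔT = 1.7/(1−0.3114) = 2.4688 °C.
Without ice-albedo: g' = 0.2774, ΔT' = 1.7/(1−0.2774) = 2.3526 °C.
Change = 2.3526 − 2.4688 = -0.12 °C.

-0.12 °C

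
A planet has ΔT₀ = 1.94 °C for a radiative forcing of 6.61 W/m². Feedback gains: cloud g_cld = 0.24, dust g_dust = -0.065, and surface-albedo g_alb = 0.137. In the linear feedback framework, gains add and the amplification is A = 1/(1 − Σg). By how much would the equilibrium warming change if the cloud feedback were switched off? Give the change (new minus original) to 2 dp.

-0.73 °C

Original: g = 0.312, ΔT = 1.94/(1−0.312) = 2.8198 °C.
Without cloud: g' = 0.072, ΔT' = 1.94/(1−0.072) = 2.0905 °C.
Change = 2.0905 − 2.8198 = -0.73 °C.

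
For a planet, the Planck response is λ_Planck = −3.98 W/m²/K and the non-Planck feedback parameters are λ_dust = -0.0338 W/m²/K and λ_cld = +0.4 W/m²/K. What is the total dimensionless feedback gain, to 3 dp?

Convert to gains: g_dust = -0.0338/3.98 = -0.008492; g_cld = 0.4/3.98 = 0.1005.
Total gain g = 0.092008.

0.092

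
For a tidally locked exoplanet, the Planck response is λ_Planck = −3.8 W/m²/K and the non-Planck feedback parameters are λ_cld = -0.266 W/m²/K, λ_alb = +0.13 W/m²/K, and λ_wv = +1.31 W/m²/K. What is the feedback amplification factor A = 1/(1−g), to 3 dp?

Convert to gains: g_cld = -0.266/3.8 = -0.07; g_alb = 0.13/3.8 = 0.03421; g_wv = 1.31/3.8 = 0.3447.
Total gain g = 0.30891.
A = 1/(1 − 0.30891) = 1.447.

1.447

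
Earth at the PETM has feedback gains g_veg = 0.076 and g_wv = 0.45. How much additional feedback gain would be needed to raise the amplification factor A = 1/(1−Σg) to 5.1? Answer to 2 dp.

Current total gain = 0.526.
Target gain for A = 5.1: g* = 1 − 1/5.1 = 0.8039.
Additional gain needed = 0.8039 − 0.526 = 0.28.

0.28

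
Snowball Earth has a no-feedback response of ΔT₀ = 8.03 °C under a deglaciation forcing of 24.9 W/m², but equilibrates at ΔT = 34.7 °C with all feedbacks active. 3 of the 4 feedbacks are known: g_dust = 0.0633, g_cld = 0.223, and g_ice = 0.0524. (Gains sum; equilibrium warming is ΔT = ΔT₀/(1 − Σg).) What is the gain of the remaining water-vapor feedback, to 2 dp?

Amplification A = ΔT/ΔT₀ = 34.7/8.03 = 4.321.
Total gain g = 1 − 1/A = 1 − 1/4.321 = 0.7686.
Known gains sum to 0.0633 + 0.223 + 0.0524 = 0.3387.
g_wv = 0.7686 − 0.3387 = 0.43.

0.43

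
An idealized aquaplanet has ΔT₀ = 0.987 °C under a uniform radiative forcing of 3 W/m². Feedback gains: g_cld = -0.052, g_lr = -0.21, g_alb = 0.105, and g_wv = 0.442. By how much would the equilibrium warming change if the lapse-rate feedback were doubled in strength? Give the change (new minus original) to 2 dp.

Original: g = 0.285, ΔT = 0.987/(1−0.285) = 1.3804 °C.
With doubled lapse-rate: g' = 0.075, ΔT' = 0.987/(1−0.075) = 1.0670 °C.
Change = 1.0670 − 1.3804 = -0.31 °C.

-0.31 °C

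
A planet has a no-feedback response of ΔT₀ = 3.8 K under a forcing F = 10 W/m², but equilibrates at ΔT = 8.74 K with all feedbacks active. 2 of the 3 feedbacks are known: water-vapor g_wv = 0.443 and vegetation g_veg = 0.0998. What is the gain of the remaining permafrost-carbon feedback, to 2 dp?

Amplification A = ΔT/ΔT₀ = 8.74/3.8 = 2.3.
Total gain g = 1 − 1/A = 1 − 1/2.3 = 0.5652.
Known gains sum to 0.443 + 0.0998 = 0.5428.
g_pf = 0.5652 − 0.5428 = 0.02.

0.02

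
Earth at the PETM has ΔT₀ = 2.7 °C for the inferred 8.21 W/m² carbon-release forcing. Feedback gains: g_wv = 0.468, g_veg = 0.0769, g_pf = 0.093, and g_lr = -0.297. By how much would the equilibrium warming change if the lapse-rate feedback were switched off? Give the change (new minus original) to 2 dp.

3.36 °C

Original: g = 0.3409, ΔT = 2.7/(1−0.3409) = 4.0965 °C.
Without lapse-rate: g' = 0.6379, ΔT' = 2.7/(1−0.6379) = 7.4565 °C.
Change = 7.4565 − 4.0965 = 3.36 °C.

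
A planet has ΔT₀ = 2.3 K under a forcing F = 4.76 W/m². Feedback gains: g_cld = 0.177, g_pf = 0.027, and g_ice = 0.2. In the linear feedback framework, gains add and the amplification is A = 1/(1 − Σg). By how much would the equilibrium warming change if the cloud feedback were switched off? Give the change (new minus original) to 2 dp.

Original: g = 0.404, ΔT = 2.3/(1−0.404) = 3.8591 K.
Without cloud: g' = 0.227, ΔT' = 2.3/(1−0.227) = 2.9754 K.
Change = 2.9754 − 3.8591 = -0.88 K.

-0.88 K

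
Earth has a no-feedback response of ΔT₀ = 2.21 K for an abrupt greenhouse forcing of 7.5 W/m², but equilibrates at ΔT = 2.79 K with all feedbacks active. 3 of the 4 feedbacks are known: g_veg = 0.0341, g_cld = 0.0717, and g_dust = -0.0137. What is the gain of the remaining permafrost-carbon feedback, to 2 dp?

Amplification A = ΔT/ΔT₀ = 2.79/2.21 = 1.262.
Total gain g = 1 − 1/A = 1 − 1/1.262 = 0.2076.
Known gains sum to 0.0341 + 0.0717 − 0.0137 = 0.0921.
g_pf = 0.2076 − 0.0921 = 0.12.

0.12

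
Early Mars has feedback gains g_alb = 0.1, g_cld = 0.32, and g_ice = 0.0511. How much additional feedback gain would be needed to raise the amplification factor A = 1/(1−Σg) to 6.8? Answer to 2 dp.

0.38

Current total gain = 0.4711.
Target gain for A = 6.8: g* = 1 − 1/6.8 = 0.8529.
Additional gain needed = 0.8529 − 0.4711 = 0.38.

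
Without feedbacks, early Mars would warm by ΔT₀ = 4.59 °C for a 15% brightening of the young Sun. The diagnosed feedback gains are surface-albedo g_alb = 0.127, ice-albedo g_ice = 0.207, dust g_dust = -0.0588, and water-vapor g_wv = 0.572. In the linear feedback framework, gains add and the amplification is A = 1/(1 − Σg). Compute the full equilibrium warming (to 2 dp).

30.04 °C

Total gain g = 0.127 + 0.207 − 0.0588 + 0.572 = 0.8472.
Amplification A = 1/(1 − 0.8472) = 6.545.
ΔT = 4.59 × 6.545 = 30.04 °C.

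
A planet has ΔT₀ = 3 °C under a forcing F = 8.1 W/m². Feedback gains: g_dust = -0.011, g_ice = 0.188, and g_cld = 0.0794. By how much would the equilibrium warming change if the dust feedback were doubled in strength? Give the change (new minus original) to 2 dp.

Original: g = 0.2564, ΔT = 3/(1−0.2564) = 4.0344 °C.
With doubled dust: g' = 0.2454, ΔT' = 3/(1−0.2454) = 3.9756 °C.
Change = 3.9756 − 4.0344 = -0.06 °C.

-0.06 °C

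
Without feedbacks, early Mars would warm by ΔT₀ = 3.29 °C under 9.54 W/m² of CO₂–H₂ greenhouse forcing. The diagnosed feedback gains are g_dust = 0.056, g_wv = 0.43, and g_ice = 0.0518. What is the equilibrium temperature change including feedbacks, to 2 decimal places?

Total gain g = 0.056 + 0.43 + 0.0518 = 0.5378.
Amplification A = 1/(1 − 0.5378) = 2.164.
ΔT = 3.29 × 2.164 = 7.12 °C.

7.12 °C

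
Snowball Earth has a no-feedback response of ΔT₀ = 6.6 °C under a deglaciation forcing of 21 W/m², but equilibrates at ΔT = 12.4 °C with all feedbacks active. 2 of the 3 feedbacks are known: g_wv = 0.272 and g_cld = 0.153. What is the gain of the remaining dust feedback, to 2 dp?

0.04

Amplification A = ΔT/ΔT₀ = 12.4/6.6 = 1.879.
Total gain g = 1 − 1/A = 1 − 1/1.879 = 0.4678.
Known gains sum to 0.272 + 0.153 = 0.425.
g_dust = 0.4678 − 0.425 = 0.04.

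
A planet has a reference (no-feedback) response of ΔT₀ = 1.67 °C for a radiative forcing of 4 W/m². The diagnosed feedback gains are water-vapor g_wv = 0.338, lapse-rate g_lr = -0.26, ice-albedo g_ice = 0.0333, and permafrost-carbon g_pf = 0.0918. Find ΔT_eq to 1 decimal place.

2.1 °C

Total gain g = 0.338 − 0.26 + 0.0333 + 0.0918 = 0.2031.
Amplification A = 1/(1 − 0.2031) = 1.255.
ΔT = 1.67 × 1.255 = 2.1 °C.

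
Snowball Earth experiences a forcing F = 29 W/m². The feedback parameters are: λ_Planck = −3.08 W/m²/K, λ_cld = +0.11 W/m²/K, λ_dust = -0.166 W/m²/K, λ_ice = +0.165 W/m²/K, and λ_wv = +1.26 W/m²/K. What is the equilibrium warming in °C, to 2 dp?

16.95 °C

Net feedback parameter λ = (−3.08) + (+0.11) + (-0.166) + (+0.165) + (+1.26) = -1.711 W/m²/K.
ΔT = −F/λ = −29/(-1.711) = 16.95 °C.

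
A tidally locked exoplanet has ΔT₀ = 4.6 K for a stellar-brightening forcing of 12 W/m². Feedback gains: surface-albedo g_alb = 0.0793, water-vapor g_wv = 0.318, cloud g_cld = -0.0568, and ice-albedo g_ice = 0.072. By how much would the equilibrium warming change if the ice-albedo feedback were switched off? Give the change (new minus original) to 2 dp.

Original: g = 0.4125, ΔT = 4.6/(1−0.4125) = 7.8298 K.
Without ice-albedo: g' = 0.3405, ΔT' = 4.6/(1−0.3405) = 6.9750 K.
Change = 6.9750 − 7.8298 = -0.85 K.

-0.85 K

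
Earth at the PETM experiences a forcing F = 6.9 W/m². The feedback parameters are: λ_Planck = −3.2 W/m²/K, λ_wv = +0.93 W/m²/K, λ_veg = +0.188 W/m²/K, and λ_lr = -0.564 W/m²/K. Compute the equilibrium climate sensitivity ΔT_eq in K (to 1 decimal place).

Net feedback parameter λ = (−3.2) + (+0.93) + (+0.188) + (-0.564) = -2.646 W/m²/K.
ΔT = −F/λ = −6.9/(-2.646) = 2.6 K.

2.6 K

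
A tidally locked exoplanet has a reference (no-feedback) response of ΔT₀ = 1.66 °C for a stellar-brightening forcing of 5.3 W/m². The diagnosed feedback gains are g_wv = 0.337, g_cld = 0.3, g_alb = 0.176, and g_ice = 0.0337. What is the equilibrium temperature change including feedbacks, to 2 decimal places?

10.83 °C

Total gain g = 0.337 + 0.3 + 0.176 + 0.0337 = 0.8467.
Amplification A = 1/(1 − 0.8467) = 6.523.
ΔT = 1.66 × 6.523 = 10.83 °C.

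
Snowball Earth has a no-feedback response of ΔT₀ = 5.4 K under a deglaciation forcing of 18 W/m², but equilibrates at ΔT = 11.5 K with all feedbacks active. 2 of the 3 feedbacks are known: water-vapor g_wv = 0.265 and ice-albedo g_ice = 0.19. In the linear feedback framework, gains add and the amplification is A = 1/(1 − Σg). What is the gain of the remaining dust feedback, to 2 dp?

Amplification A = ΔT/ΔT₀ = 11.5/5.4 = 2.13.
Total gain g = 1 − 1/A = 1 − 1/2.13 = 0.5305.
Known gains sum to 0.265 + 0.19 = 0.455.
g_dust = 0.5305 − 0.455 = 0.08.

0.08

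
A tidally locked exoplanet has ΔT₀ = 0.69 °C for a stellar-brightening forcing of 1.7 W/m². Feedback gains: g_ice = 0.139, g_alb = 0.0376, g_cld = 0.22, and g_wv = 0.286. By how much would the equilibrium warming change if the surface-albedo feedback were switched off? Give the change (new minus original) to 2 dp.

-0.23 °C

Original: g = 0.6826, ΔT = 0.69/(1−0.6826) = 2.1739 °C.
Without surface-albedo: g' = 0.645, ΔT' = 0.69/(1−0.645) = 1.9437 °C.
Change = 1.9437 − 2.1739 = -0.23 °C.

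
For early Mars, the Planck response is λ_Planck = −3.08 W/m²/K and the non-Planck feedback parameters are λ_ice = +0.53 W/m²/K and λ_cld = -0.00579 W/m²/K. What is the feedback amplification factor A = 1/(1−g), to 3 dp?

Convert to gains: g_ice = 0.53/3.08 = 0.1721; g_cld = -0.00579/3.08 = -0.00188.
Total gain g = 0.17022.
A = 1/(1 − 0.17022) = 1.205.

1.205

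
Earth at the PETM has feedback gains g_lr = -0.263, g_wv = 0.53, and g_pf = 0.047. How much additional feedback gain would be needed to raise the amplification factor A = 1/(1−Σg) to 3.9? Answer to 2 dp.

0.43

Current total gain = 0.314.
Target gain for A = 3.9: g* = 1 − 1/3.9 = 0.7436.
Additional gain needed = 0.7436 − 0.314 = 0.43.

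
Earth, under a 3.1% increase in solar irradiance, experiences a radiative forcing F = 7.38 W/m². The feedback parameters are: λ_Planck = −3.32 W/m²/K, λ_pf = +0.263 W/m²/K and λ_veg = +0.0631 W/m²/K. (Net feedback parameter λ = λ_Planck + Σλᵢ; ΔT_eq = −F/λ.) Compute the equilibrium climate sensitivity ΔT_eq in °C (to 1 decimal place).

2.5 °C

Net feedback parameter λ = (−3.32) + (+0.263) + (+0.0631) = -2.9939 W/m²/K.
ΔT = −F/λ = −7.38/(-2.9939) = 2.5 °C.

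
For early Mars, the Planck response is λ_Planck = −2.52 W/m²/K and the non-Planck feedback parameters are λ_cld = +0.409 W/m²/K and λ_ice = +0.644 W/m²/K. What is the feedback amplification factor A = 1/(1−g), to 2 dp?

Convert to gains: g_cld = 0.409/2.52 = 0.1623; g_ice = 0.644/2.52 = 0.2556.
Total gain g = 0.4179.
A = 1/(1 − 0.4179) = 1.72.

1.72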